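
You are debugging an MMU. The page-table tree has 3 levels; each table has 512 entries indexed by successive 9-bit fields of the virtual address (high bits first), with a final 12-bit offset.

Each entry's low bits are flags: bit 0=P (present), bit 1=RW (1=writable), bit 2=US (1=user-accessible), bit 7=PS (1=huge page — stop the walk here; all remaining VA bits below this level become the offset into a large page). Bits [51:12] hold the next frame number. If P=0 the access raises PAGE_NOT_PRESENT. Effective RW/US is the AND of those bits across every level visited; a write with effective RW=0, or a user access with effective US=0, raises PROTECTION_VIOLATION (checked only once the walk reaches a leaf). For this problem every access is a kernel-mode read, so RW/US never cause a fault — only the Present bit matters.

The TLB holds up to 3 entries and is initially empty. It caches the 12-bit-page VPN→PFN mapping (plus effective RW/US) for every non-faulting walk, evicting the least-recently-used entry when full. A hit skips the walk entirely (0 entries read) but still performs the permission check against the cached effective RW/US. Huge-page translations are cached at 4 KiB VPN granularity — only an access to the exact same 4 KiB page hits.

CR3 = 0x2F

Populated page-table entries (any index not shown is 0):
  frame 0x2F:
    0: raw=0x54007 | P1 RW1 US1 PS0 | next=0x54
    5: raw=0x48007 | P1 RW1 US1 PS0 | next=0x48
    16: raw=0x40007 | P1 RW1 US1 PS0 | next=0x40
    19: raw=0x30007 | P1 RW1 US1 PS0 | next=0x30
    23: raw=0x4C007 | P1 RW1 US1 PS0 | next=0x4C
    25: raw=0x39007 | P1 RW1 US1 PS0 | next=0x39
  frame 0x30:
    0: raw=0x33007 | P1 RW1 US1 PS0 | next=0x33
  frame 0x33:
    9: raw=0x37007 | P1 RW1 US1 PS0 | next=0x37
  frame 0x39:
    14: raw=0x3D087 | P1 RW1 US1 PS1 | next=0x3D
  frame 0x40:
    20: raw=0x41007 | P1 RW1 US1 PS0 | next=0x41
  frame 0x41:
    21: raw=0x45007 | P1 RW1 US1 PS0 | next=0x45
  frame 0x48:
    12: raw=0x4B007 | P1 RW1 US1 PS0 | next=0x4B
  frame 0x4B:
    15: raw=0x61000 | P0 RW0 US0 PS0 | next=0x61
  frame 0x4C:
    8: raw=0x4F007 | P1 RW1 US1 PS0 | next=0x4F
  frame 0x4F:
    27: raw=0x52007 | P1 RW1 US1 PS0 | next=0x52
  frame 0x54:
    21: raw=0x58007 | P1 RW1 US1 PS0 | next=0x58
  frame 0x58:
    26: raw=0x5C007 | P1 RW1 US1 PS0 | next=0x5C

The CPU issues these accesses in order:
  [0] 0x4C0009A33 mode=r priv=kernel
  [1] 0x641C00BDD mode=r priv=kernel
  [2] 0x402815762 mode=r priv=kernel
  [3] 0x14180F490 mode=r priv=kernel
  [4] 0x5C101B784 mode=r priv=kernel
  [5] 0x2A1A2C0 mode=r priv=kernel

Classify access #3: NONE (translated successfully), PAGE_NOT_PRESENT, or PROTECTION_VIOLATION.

Per-access translation:
#0 VA=0x4C0009A33 (r,kernel):
  L0: frame=0x2F idx=19 entry=0x30007 [P=1 RW=1 US=1 PS=0]
  L1: frame=0x30 idx=0 entry=0x33007 [P=1 RW=1 US=1 PS=0]
  L2: frame=0x33 idx=9 entry=0x37007 [P=1 RW=1 US=1 PS=0]
  ✓ 0x37A33  — 3 lookups
#1 VA=0x641C00BDD (r,kernel):
  L0: frame=0x2F idx=25 entry=0x39007 [P=1 RW=1 US=1 PS=0]
  L1: frame=0x39 idx=14 entry=0x3D087 [P=1 RW=1 US=1 PS=1]
  ✓ 0x3DBDD (huge @L1)  — 2 lookups
#2 VA=0x402815762 (r,kernel):
  L0: frame=0x2F idx=16 entry=0x40007 [P=1 RW=1 US=1 PS=0]
  L1: frame=0x40 idx=20 entry=0x41007 [P=1 RW=1 US=1 PS=0]
  L2: frame=0x41 idx=21 entry=0x45007 [P=1 RW=1 US=1 PS=0]
  ✓ 0x45762  — 3 lookups
#3 VA=0x14180F490 (r,kernel):
  L0: frame=0x2F idx=5 entry=0x48007 [P=1 RW=1 US=1 PS=0]
  L1: frame=0x48 idx=12 entry=0x4B007 [P=1 RW=1 US=1 PS=0]
  L2: frame=0x4B idx=15 entry=0x61000 [P=0 RW=0 US=0 PS=0]
  ✗ PAGE_NOT_PRESENT  [3 reads]
#4 VA=0x5C101B784 (r,kernel):
  L0: frame=0x2F idx=23 entry=0x4C007 [P=1 RW=1 US=1 PS=0]
  L1: frame=0x4C idx=8 entry=0x4F007 [P=1 RW=1 US=1 PS=0]
  L2: frame=0x4F idx=27 entry=0x52007 [P=1 RW=1 US=1 PS=0]
  ✓ 0x52784  — 3 lookups
#5 VA=0x2A1A2C0 (r,kernel):
  L0: frame=0x2F idx=0 entry=0x54007 [P=1 RW=1 US=1 PS=0]
  L1: frame=0x54 idx=21 entry=0x58007 [P=1 RW=1 US=1 PS=0]
  L2: frame=0x58 idx=26 entry=0x5C007 [P=1 RW=1 US=1 PS=0]
  ✓ 0x5C2C0  — 3 lookups

Access #3 fault: PAGE_NOT_PRESENT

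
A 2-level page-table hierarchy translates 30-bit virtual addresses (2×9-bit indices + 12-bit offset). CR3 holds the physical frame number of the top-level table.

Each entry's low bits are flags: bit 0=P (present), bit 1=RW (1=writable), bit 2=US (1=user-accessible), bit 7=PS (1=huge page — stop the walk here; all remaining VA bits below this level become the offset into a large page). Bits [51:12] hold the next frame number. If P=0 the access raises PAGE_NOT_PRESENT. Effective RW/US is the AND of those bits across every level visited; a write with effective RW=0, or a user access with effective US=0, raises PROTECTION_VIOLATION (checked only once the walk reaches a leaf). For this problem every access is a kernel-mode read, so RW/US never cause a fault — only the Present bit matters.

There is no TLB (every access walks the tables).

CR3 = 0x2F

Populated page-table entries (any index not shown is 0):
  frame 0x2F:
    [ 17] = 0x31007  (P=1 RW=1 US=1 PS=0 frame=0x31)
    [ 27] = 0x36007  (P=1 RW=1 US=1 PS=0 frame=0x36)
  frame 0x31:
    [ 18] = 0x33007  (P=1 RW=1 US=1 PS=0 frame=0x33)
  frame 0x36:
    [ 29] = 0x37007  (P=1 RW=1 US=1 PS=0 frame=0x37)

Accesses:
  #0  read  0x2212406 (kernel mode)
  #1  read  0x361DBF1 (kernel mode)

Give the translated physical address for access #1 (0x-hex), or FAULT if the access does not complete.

Per-access translation:
#0 VA=0x2212406 (r,kernel):
  L0: frame=0x2F idx=17 entry=0x31007 [P=1 RW=1 US=1 PS=0]
  L1: frame=0x31 idx=18 entry=0x33007 [P=1 RW=1 US=1 PS=0]
  → PA=0x33406  (2 entries read)
#1 VA=0x361DBF1 (r,kernel):
  L0: frame=0x2F idx=27 entry=0x36007 [P=1 RW=1 US=1 PS=0]
  L1: frame=0x36 idx=29 entry=0x37007 [P=1 RW=1 US=1 PS=0]
  → PA=0x37BF1  (2 entries read)

Access #1 PA: 0x37BF1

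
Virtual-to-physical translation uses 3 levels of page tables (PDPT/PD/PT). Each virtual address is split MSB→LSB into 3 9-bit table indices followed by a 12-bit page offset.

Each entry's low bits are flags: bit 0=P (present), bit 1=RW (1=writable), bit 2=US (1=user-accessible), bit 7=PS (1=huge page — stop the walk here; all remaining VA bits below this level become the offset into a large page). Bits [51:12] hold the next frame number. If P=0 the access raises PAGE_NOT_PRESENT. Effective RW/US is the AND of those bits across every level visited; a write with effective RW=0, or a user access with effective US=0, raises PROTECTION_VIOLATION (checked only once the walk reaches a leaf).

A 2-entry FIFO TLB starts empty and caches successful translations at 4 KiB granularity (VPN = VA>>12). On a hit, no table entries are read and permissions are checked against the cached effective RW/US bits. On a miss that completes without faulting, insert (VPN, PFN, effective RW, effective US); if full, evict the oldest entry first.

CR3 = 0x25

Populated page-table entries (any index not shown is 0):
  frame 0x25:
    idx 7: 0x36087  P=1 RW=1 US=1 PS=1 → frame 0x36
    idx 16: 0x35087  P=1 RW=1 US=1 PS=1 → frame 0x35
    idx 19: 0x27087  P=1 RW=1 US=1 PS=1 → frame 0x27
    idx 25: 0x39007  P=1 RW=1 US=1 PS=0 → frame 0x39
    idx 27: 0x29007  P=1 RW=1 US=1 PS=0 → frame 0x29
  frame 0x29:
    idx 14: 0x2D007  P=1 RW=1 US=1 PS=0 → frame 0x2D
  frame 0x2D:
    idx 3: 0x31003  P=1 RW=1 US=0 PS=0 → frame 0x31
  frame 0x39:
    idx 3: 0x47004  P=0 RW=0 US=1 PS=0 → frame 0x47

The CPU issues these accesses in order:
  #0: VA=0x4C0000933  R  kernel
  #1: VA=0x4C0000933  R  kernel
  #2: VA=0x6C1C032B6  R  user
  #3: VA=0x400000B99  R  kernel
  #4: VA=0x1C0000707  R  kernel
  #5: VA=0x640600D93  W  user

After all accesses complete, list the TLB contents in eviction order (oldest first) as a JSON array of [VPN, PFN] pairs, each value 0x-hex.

Per-access translation:
#0 VA=0x4C0000933 (r,kernel):
  lvl0: tbl 0x25, slot 19 ⇒ 0x27087 (P1/RW1/US1/PS1)
  ✓ 0x27933 (huge @L0)  — 1 lookups
#1 VA=0x4C0000933 (r,kernel):
  TLB hit vpn=0x4C0000 → PA=0x27933
#2 VA=0x6C1C032B6 (r,user):
  lvl0: tbl 0x25, slot 27 ⇒ 0x29007 (P1/RW1/US1/PS0)
  lvl1: tbl 0x29, slot 14 ⇒ 0x2D007 (P1/RW1/US1/PS0)
  lvl2: tbl 0x2D, slot 3 ⇒ 0x31003 (P1/RW1/US0/PS0)
  ⇒ fault: PROTECTION_VIOLATION  — 3 lookups
#3 VA=0x400000B99 (r,kernel):
  lvl0: tbl 0x25, slot 16 ⇒ 0x35087 (P1/RW1/US1/PS1)
  ✓ 0x35B99 (huge @L0)  — 1 lookups
#4 VA=0x1C0000707 (r,kernel):
  lvl0: tbl 0x25, slot 7 ⇒ 0x36087 (P1/RW1/US1/PS1)
  ✓ 0x36707 (huge @L0)  — 1 lookups
#5 VA=0x640600D93 (w,user):
  lvl0: tbl 0x25, slot 25 ⇒ 0x39007 (P1/RW1/US1/PS0)
  lvl1: tbl 0x39, slot 3 ⇒ 0x47004 (P0/RW0/US1/PS0)
  ⇒ fault: PAGE_NOT_PRESENT  — 2 lookups

TLB: [["0x400000", "0x35"], ["0x1C0000", "0x36"]]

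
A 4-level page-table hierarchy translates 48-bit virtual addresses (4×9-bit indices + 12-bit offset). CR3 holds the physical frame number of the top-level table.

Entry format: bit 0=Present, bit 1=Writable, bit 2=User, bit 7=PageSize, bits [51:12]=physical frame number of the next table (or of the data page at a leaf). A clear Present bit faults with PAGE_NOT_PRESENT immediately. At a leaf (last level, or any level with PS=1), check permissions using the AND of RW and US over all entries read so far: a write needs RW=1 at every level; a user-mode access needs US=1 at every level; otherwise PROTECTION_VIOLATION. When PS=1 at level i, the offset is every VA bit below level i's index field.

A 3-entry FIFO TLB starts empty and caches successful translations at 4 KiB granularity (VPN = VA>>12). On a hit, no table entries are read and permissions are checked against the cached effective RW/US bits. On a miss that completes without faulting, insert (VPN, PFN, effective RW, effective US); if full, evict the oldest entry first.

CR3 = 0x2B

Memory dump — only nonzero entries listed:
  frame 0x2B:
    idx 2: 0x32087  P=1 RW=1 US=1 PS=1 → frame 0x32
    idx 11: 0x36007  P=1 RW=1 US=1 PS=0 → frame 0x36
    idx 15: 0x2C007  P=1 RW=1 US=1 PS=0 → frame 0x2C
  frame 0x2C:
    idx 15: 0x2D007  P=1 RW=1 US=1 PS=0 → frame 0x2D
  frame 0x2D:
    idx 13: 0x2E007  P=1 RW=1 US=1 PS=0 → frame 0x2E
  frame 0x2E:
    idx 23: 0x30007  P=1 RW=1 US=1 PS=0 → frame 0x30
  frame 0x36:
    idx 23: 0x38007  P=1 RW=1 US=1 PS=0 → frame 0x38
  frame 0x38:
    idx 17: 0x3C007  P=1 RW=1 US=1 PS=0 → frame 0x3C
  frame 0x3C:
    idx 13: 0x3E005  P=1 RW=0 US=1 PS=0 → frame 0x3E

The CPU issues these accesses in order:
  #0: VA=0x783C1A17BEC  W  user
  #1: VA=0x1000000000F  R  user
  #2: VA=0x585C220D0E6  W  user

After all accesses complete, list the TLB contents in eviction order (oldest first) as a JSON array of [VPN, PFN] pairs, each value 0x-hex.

Trace:
#0 VA=0x783C1A17BEC (w,user):
  L0 @0x2B[15] → 0x2C007  P=1,RW=1,US=1,PS=0
  L1 @0x2C[15] → 0x2D007  P=1,RW=1,US=1,PS=0
  L2 @0x2D[13] → 0x2E007  P=1,RW=1,US=1,PS=0
  L3 @0x2E[23] → 0x30007  P=1,RW=1,US=1,PS=0
  ✓ 0x30BEC  — 4 lookups
#1 VA=0x1000000000F (r,user):
  L0 @0x2B[2] → 0x32087  P=1,RW=1,US=1,PS=1
  ✓ 0x3200F (huge @L0)  — 1 lookups
#2 VA=0x585C220D0E6 (w,user):
  L0 @0x2B[11] → 0x36007  P=1,RW=1,US=1,PS=0
  L1 @0x36[23] → 0x38007  P=1,RW=1,US=1,PS=0
  L2 @0x38[17] → 0x3C007  P=1,RW=1,US=1,PS=0
  L3 @0x3C[13] → 0x3E005  P=1,RW=0,US=1,PS=0
  ⇒ fault: PROTECTION_VIOLATION  — 4 lookups

TLB: [["0x783C1A17", "0x30"], ["0x10000000", "0x32"]]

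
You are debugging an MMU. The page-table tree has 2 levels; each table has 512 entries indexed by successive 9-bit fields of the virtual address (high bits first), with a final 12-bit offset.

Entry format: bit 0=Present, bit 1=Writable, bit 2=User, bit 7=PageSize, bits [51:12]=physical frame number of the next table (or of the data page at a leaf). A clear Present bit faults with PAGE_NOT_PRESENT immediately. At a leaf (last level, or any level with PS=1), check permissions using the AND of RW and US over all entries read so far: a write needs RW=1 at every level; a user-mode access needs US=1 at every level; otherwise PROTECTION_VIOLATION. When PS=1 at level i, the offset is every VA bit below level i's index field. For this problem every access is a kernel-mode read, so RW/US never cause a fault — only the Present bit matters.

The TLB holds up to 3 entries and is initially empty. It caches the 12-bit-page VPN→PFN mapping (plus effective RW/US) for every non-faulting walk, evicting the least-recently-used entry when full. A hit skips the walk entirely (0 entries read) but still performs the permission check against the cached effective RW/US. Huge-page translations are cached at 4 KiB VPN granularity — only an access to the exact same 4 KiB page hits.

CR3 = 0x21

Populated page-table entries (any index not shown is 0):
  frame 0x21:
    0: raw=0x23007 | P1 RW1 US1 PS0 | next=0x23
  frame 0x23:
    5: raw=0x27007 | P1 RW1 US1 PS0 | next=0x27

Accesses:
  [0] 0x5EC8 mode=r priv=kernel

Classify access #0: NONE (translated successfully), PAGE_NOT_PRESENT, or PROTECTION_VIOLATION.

Walk each access:
#0 VA=0x5EC8 (r,kernel):
  [0] read 0x21 idx=0: raw=0x23007 flags P=1 W=1 U=1 S=0
  [1] read 0x23 idx=5: raw=0x27007 flags P=1 W=1 U=1 S=0
  → PA=0x27EC8  (2 entries read)

Access #0 fault: NONE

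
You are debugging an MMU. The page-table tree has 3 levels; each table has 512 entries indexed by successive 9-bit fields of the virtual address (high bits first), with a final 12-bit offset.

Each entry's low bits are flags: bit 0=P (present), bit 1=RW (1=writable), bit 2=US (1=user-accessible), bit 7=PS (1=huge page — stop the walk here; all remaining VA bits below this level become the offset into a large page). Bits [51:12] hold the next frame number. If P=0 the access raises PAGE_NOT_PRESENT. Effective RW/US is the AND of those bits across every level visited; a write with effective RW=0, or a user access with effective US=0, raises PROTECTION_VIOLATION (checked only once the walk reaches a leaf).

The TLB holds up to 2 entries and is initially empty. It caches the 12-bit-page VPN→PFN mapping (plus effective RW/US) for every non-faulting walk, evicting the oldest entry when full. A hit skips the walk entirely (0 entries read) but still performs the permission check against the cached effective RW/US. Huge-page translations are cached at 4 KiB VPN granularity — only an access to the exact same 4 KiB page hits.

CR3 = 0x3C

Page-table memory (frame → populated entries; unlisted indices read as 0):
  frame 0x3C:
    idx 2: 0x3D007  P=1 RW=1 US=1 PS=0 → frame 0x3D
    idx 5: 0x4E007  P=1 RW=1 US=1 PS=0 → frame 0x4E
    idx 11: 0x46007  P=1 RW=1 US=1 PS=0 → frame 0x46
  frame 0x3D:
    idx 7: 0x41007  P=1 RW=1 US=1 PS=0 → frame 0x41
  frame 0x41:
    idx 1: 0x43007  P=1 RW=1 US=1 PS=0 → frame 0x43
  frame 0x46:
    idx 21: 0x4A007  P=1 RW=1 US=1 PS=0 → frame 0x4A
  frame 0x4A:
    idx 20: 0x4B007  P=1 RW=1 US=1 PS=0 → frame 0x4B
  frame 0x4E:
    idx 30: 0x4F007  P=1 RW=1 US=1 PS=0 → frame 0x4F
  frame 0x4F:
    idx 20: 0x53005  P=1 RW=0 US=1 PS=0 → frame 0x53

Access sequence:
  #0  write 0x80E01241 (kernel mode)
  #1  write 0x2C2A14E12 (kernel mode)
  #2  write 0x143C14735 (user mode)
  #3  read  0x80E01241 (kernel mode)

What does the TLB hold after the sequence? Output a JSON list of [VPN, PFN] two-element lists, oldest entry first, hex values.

Walk each access:
#0 VA=0x80E01241 (w,kernel):
  L0 @0x3C[2] → 0x3D007  P=1,RW=1,US=1,PS=0
  L1 @0x3D[7] → 0x41007  P=1,RW=1,US=1,PS=0
  L2 @0x41[1] → 0x43007  P=1,RW=1,US=1,PS=0
  ⇒ phys 0x43241  [3 reads]
#1 VA=0x2C2A14E12 (w,kernel):
  L0 @0x3C[11] → 0x46007  P=1,RW=1,US=1,PS=0
  L1 @0x46[21] → 0x4A007  P=1,RW=1,US=1,PS=0
  L2 @0x4A[20] → 0x4B007  P=1,RW=1,US=1,PS=0
  ⇒ phys 0x4BE12  [3 reads]
#2 VA=0x143C14735 (w,user):
  L0 @0x3C[5] → 0x4E007  P=1,RW=1,US=1,PS=0
  L1 @0x4E[30] → 0x4F007  P=1,RW=1,US=1,PS=0
  L2 @0x4F[20] → 0x53005  P=1,RW=0,US=1,PS=0
  ⇒ fault: PROTECTION_VIOLATION  — 3 lookups
#3 VA=0x80E01241 (r,kernel):
  TLB hit vpn=0x80E01 → PA=0x43241

TLB: [["0x80E01", "0x43"], ["0x2C2A14", "0x4B"]]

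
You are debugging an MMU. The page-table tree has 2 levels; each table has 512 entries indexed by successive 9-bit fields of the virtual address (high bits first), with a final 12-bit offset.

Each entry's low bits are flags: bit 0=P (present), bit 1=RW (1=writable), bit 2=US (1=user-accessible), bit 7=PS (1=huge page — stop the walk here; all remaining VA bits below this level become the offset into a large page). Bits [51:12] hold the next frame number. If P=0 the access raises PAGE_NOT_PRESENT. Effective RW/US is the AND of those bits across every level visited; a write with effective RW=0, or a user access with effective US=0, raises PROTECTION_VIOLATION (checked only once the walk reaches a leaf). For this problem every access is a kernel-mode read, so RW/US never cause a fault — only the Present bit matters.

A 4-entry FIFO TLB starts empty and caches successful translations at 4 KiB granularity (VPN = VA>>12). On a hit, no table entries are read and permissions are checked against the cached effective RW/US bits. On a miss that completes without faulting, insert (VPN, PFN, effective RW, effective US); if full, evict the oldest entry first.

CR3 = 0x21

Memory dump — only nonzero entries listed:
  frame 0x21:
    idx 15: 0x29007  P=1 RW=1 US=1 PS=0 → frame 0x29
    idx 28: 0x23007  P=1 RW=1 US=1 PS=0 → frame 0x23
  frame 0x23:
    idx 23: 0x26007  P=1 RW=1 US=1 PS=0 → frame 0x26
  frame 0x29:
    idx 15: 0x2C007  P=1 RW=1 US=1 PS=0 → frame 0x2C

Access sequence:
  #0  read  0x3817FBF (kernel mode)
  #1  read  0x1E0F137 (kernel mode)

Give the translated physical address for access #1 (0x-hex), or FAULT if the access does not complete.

Trace:
#0 VA=0x3817FBF (r,kernel):
  L0 @0x21[28] → 0x23007  P=1,RW=1,US=1,PS=0
  L1 @0x23[23] → 0x26007  P=1,RW=1,US=1,PS=0
  → PA=0x26FBF  (2 entries read)
#1 VA=0x1E0F137 (r,kernel):
  L0 @0x21[15] → 0x29007  P=1,RW=1,US=1,PS=0
  L1 @0x29[15] → 0x2C007  P=1,RW=1,US=1,PS=0
  → PA=0x2C137  (2 entries read)

Access #1 PA: 0x2C137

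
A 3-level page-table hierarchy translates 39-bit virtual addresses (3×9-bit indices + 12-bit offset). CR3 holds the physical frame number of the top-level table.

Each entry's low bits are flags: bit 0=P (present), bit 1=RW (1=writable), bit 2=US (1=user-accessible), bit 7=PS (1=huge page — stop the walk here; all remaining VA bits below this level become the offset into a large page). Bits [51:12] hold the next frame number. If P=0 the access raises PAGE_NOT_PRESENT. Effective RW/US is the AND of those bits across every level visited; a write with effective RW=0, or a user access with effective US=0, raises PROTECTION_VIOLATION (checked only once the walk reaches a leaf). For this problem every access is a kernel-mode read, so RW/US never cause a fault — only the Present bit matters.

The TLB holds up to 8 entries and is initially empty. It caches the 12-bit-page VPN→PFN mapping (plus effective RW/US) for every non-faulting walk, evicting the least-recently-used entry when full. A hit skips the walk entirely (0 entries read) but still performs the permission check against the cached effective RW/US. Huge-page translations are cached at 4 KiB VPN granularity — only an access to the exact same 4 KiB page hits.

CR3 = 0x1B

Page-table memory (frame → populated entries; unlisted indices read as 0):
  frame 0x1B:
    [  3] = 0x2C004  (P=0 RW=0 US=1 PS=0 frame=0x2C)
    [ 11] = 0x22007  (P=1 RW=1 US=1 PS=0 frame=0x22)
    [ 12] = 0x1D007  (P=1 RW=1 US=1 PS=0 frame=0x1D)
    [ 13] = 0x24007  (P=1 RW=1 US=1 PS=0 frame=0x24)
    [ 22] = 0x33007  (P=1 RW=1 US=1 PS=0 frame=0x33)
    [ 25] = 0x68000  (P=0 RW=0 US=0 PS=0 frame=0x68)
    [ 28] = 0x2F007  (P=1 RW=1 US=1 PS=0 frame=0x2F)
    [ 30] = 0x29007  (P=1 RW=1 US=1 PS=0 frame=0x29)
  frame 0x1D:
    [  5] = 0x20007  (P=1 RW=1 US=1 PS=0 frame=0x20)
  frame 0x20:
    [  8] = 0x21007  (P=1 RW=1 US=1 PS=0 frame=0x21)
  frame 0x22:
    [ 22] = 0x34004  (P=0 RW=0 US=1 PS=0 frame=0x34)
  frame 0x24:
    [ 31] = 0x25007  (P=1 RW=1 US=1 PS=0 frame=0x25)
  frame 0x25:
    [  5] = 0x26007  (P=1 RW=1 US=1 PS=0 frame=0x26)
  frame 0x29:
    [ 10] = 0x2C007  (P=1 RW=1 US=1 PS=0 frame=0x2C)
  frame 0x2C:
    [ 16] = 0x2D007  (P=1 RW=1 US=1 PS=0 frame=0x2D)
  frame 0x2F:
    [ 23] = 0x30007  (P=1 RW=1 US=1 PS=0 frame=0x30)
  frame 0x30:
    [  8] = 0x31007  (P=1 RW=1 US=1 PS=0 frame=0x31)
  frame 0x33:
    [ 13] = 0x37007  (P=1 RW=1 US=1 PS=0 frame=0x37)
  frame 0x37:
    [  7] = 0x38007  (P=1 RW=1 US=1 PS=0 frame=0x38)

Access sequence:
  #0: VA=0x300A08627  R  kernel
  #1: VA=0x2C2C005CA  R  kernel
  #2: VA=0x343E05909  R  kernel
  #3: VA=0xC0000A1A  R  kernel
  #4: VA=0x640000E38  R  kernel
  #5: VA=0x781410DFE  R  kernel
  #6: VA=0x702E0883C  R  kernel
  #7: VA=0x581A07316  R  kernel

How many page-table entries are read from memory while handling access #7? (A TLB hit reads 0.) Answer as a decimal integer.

Per-access translation:
#0 VA=0x300A08627 (r,kernel):
  L0 @0x1B[12] → 0x1D007  P=1,RW=1,US=1,PS=0
  L1 @0x1D[5] → 0x20007  P=1,RW=1,US=1,PS=0
  L2 @0x20[8] → 0x21007  P=1,RW=1,US=1,PS=0
  ⇒ phys 0x21627  [3 reads]
#1 VA=0x2C2C005CA (r,kernel):
  L0 @0x1B[11] → 0x22007  P=1,RW=1,US=1,PS=0
  L1 @0x22[22] → 0x34004  P=0,RW=0,US=1,PS=0
  ⇒ fault: PAGE_NOT_PRESENT  — 2 lookups
#2 VA=0x343E05909 (r,kernel):
  L0 @0x1B[13] → 0x24007  P=1,RW=1,US=1,PS=0
  L1 @0x24[31] → 0x25007  P=1,RW=1,US=1,PS=0
  L2 @0x25[5] → 0x26007  P=1,RW=1,US=1,PS=0
  ⇒ phys 0x26909  [3 reads]
#3 VA=0xC0000A1A (r,kernel):
  L0 @0x1B[3] → 0x2C004  P=0,RW=0,US=1,PS=0
  ⇒ fault: PAGE_NOT_PRESENT  — 1 lookups
#4 VA=0x640000E38 (r,kernel):
  L0 @0x1B[25] → 0x68000  P=0,RW=0,US=0,PS=0
  ⇒ fault: PAGE_NOT_PRESENT  — 1 lookups
#5 VA=0x781410DFE (r,kernel):
  L0 @0x1B[30] → 0x29007  P=1,RW=1,US=1,PS=0
  L1 @0x29[10] → 0x2C007  P=1,RW=1,US=1,PS=0
  L2 @0x2C[16] → 0x2D007  P=1,RW=1,US=1,PS=0
  ⇒ phys 0x2DDFE  [3 reads]
#6 VA=0x702E0883C (r,kernel):
  L0 @0x1B[28] → 0x2F007  P=1,RW=1,US=1,PS=0
  L1 @0x2F[23] → 0x30007  P=1,RW=1,US=1,PS=0
  L2 @0x30[8] → 0x31007  P=1,RW=1,US=1,PS=0
  ⇒ phys 0x3183C  [3 reads]
#7 VA=0x581A07316 (r,kernel):
  L0 @0x1B[22] → 0x33007  P=1,RW=1,US=1,PS=0
  L1 @0x33[13] → 0x37007  P=1,RW=1,US=1,PS=0
  L2 @0x37[7] → 0x38007  P=1,RW=1,US=1,PS=0
  ⇒ phys 0x38316  [3 reads]

Entries read for #7: 3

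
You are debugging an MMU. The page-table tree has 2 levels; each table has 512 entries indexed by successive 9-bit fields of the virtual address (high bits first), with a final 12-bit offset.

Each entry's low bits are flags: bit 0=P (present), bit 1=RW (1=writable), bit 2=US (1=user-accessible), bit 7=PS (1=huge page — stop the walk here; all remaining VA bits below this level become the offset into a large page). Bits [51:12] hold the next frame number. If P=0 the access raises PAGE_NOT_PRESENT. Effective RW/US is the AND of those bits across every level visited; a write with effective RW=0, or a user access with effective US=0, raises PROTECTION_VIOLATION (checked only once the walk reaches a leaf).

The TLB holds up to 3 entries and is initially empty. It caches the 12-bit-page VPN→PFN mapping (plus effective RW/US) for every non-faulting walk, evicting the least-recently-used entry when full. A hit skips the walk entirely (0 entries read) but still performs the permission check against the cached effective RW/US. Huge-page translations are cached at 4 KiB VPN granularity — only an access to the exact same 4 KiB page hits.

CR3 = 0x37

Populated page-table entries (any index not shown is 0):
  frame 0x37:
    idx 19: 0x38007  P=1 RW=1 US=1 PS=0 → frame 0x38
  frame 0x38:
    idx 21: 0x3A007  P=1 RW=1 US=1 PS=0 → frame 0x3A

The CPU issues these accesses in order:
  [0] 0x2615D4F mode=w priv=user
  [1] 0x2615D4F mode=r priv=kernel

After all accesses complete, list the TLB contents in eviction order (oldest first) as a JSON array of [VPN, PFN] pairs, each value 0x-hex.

Per-access translation:
#0 VA=0x2615D4F (w,user):
  lvl0: tbl 0x37, slot 19 ⇒ 0x38007 (P1/RW1/US1/PS0)
  lvl1: tbl 0x38, slot 21 ⇒ 0x3A007 (P1/RW1/US1/PS0)
  ✓ 0x3AD4F  — 2 lookups
#1 VA=0x2615D4F (r,kernel):
  TLB hit vpn=0x2615 → PA=0x3AD4F

TLB: [["0x2615", "0x3A"]]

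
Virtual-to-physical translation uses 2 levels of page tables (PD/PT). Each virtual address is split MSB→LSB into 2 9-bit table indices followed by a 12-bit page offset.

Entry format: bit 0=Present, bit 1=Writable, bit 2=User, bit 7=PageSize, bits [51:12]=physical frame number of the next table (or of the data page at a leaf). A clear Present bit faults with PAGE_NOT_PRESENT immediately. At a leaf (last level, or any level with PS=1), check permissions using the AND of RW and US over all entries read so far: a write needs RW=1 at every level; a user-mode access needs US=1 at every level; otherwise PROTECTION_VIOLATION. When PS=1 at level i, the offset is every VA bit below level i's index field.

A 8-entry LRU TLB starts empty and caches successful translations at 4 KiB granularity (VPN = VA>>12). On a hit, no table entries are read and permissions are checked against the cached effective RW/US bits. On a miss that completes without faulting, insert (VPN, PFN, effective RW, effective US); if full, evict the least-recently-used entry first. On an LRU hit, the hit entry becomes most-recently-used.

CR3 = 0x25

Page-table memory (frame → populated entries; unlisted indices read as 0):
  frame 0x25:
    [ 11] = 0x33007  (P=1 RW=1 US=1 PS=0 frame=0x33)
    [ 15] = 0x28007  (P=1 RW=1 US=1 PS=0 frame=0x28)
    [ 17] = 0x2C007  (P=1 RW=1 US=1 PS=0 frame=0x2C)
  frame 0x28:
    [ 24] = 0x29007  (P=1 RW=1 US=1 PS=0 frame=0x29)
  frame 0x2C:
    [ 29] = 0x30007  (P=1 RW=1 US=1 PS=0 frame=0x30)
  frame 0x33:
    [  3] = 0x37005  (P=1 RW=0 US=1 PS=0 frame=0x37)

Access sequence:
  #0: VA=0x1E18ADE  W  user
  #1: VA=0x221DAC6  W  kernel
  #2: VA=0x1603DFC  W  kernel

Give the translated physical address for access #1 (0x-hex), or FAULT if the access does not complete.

Walk each access:
#0 VA=0x1E18ADE (w,user):
  lvl0: tbl 0x25, slot 15 ⇒ 0x28007 (P1/RW1/US1/PS0)
  lvl1: tbl 0x28, slot 24 ⇒ 0x29007 (P1/RW1/US1/PS0)
  ✓ 0x29ADE  — 2 lookups
#1 VA=0x221DAC6 (w,kernel):
  lvl0: tbl 0x25, slot 17 ⇒ 0x2C007 (P1/RW1/US1/PS0)
  lvl1: tbl 0x2C, slot 29 ⇒ 0x30007 (P1/RW1/US1/PS0)
  ✓ 0x30AC6  — 2 lookups
#2 VA=0x1603DFC (w,kernel):
  lvl0: tbl 0x25, slot 11 ⇒ 0x33007 (P1/RW1/US1/PS0)
  lvl1: tbl 0x33, slot 3 ⇒ 0x37005 (P1/RW0/US1/PS0)
  ⇒ fault: PROTECTION_VIOLATION  — 2 lookups

Access #1 PA: 0x30AC6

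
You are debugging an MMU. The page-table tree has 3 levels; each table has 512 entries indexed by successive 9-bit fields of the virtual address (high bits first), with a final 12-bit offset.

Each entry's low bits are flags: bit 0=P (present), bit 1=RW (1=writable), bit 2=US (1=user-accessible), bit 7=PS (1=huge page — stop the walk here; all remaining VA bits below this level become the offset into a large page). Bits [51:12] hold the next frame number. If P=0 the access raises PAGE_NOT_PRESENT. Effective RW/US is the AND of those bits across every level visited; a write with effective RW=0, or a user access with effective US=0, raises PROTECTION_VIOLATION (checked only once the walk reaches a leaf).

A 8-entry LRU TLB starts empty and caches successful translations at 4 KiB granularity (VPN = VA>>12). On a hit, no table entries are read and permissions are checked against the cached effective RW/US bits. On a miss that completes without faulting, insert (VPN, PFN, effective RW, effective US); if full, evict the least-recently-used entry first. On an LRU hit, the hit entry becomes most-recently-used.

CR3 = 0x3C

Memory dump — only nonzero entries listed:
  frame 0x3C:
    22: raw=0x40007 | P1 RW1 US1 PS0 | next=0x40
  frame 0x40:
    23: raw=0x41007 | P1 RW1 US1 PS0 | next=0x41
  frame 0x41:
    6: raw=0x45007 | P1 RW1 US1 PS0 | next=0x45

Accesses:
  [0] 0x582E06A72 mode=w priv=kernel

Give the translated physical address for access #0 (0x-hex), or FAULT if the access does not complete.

Per-access translation:
#0 VA=0x582E06A72 (w,kernel):
  lvl0: tbl 0x3C, slot 22 ⇒ 0x40007 (P1/RW1/US1/PS0)
  lvl1: tbl 0x40, slot 23 ⇒ 0x41007 (P1/RW1/US1/PS0)
  lvl2: tbl 0x41, slot 6 ⇒ 0x45007 (P1/RW1/US1/PS0)
  ⇒ phys 0x45A72  [3 reads]

Access #0 PA: 0x45A72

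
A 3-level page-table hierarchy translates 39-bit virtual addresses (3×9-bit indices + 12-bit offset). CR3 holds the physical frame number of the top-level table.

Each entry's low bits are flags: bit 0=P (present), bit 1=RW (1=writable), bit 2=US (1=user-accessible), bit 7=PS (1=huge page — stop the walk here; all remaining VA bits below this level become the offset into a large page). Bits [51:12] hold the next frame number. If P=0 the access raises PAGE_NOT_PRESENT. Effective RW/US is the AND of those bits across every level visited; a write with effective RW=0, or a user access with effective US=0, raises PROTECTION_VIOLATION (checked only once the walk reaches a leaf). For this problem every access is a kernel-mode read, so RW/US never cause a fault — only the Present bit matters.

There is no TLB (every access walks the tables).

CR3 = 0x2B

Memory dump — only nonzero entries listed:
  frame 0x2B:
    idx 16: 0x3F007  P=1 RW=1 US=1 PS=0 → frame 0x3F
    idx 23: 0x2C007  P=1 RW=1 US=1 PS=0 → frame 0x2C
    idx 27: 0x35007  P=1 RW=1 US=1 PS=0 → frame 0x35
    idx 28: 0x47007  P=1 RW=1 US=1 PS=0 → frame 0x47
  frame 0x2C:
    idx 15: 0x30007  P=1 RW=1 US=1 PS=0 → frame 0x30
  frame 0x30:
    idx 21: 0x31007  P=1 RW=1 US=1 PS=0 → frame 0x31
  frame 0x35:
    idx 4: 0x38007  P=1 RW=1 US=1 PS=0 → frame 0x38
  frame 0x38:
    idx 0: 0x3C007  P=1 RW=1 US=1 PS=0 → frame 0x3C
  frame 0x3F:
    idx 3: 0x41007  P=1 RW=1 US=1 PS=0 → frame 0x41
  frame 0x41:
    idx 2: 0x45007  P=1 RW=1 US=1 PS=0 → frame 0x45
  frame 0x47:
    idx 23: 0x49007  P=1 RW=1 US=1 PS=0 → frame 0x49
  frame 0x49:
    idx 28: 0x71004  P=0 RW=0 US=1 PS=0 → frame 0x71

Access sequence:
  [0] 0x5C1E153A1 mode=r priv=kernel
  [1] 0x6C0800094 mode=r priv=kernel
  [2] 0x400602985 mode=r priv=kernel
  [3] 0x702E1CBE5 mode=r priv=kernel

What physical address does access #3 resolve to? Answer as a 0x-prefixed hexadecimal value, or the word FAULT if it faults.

Trace:
#0 VA=0x5C1E153A1 (r,kernel):
  L0: frame=0x2B idx=23 entry=0x2C007 [P=1 RW=1 US=1 PS=0]
  L1: frame=0x2C idx=15 entry=0x30007 [P=1 RW=1 US=1 PS=0]
  L2: frame=0x30 idx=21 entry=0x31007 [P=1 RW=1 US=1 PS=0]
  ⇒ phys 0x313A1  [3 reads]
#1 VA=0x6C0800094 (r,kernel):
  L0: frame=0x2B idx=27 entry=0x35007 [P=1 RW=1 US=1 PS=0]
  L1: frame=0x35 idx=4 entry=0x38007 [P=1 RW=1 US=1 PS=0]
  L2: frame=0x38 idx=0 entry=0x3C007 [P=1 RW=1 US=1 PS=0]
  ⇒ phys 0x3C094  [3 reads]
#2 VA=0x400602985 (r,kernel):
  L0: frame=0x2B idx=16 entry=0x3F007 [P=1 RW=1 US=1 PS=0]
  L1: frame=0x3F idx=3 entry=0x41007 [P=1 RW=1 US=1 PS=0]
  L2: frame=0x41 idx=2 entry=0x45007 [P=1 RW=1 US=1 PS=0]
  ⇒ phys 0x45985  [3 reads]
#3 VA=0x702E1CBE5 (r,kernel):
  L0: frame=0x2B idx=28 entry=0x47007 [P=1 RW=1 US=1 PS=0]
  L1: frame=0x47 idx=23 entry=0x49007 [P=1 RW=1 US=1 PS=0]
  L2: frame=0x49 idx=28 entry=0x71004 [P=0 RW=0 US=1 PS=0]
  ✗ PAGE_NOT_PRESENT  [3 reads]

Access #3 PA: FAULT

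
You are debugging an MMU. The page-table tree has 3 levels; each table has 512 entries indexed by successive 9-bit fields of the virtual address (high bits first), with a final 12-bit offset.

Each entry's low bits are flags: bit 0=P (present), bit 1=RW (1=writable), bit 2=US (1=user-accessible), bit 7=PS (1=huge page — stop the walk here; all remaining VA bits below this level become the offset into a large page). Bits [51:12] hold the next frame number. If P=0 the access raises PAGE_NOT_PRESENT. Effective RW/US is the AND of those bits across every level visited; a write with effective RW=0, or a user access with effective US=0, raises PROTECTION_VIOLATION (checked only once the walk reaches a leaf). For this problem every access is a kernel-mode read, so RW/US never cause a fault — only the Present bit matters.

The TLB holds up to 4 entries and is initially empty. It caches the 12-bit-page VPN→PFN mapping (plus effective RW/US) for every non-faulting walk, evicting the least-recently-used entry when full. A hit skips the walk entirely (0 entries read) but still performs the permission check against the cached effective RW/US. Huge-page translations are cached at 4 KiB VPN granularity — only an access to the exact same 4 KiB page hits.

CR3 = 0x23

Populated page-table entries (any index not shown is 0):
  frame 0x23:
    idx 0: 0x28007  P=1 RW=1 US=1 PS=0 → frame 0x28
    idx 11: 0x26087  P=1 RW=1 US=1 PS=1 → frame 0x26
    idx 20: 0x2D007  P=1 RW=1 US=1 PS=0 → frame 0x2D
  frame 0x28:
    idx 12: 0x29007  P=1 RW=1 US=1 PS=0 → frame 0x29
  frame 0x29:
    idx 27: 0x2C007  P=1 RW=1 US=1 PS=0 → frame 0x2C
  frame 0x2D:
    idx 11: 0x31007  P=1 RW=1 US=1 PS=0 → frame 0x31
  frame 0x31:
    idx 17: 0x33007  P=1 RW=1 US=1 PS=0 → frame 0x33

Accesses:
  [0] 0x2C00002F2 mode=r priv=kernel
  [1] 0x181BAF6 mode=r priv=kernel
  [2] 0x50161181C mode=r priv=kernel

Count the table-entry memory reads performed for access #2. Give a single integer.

Trace:
#0 VA=0x2C00002F2 (r,kernel):
  L0: frame=0x23 idx=11 entry=0x26087 [P=1 RW=1 US=1 PS=1]
  ✓ 0x262F2 (huge @L0)  — 1 lookups
#1 VA=0x181BAF6 (r,kernel):
  L0: frame=0x23 idx=0 entry=0x28007 [P=1 RW=1 US=1 PS=0]
  L1: frame=0x28 idx=12 entry=0x29007 [P=1 RW=1 US=1 PS=0]
  L2: frame=0x29 idx=27 entry=0x2C007 [P=1 RW=1 US=1 PS=0]
  ✓ 0x2CAF6  — 3 lookups
#2 VA=0x50161181C (r,kernel):
  L0: frame=0x23 idx=20 entry=0x2D007 [P=1 RW=1 US=1 PS=0]
  L1: frame=0x2D idx=11 entry=0x31007 [P=1 RW=1 US=1 PS=0]
  L2: frame=0x31 idx=17 entry=0x33007 [P=1 RW=1 US=1 PS=0]
  ✓ 0x3381C  — 3 lookups

Entries read for #2: 3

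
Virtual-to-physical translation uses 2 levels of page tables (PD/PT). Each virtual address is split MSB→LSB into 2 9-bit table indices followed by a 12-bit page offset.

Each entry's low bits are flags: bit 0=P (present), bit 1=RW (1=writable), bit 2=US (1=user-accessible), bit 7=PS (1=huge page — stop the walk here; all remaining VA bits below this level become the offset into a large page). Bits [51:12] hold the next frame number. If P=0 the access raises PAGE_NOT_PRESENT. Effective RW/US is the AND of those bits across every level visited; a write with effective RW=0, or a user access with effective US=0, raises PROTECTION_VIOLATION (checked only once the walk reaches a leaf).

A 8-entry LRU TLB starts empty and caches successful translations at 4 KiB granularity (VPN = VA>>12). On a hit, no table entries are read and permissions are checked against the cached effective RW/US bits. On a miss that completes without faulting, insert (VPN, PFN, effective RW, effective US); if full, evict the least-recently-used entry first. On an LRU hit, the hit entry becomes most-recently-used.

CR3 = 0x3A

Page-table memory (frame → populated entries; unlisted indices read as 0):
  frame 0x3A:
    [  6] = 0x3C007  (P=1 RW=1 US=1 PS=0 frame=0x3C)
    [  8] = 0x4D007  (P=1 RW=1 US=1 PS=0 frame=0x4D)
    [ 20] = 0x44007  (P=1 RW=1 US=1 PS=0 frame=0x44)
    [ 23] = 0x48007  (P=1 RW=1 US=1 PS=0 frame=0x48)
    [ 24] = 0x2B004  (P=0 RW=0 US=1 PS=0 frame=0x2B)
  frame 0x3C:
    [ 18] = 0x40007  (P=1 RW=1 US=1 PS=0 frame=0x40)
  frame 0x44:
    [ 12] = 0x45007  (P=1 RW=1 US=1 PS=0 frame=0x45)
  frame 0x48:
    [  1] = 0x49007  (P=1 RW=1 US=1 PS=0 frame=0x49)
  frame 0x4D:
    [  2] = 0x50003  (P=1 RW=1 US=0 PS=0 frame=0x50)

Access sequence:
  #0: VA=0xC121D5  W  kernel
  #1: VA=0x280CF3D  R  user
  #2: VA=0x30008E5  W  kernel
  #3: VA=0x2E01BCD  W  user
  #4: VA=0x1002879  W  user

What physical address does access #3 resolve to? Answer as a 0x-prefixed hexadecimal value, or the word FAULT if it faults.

Per-access translation:
#0 VA=0xC121D5 (w,kernel):
  L0 @0x3A[6] → 0x3C007  P=1,RW=1,US=1,PS=0
  L1 @0x3C[18] → 0x40007  P=1,RW=1,US=1,PS=0
  → PA=0x401D5  (2 entries read)
#1 VA=0x280CF3D (r,user):
  L0 @0x3A[20] → 0x44007  P=1,RW=1,US=1,PS=0
  L1 @0x44[12] → 0x45007  P=1,RW=1,US=1,PS=0
  → PA=0x45F3D  (2 entries read)
#2 VA=0x30008E5 (w,kernel):
  L0 @0x3A[24] → 0x2B004  P=0,RW=0,US=1,PS=0
  → PAGE_NOT_PRESENT  (1 entries read)
#3 VA=0x2E01BCD (w,user):
  L0 @0x3A[23] → 0x48007  P=1,RW=1,US=1,PS=0
  L1 @0x48[1] → 0x49007  P=1,RW=1,US=1,PS=0
  → PA=0x49BCD  (2 entries read)
#4 VA=0x1002879 (w,user):
  L0 @0x3A[8] → 0x4D007  P=1,RW=1,US=1,PS=0
  L1 @0x4D[2] → 0x50003  P=1,RW=1,US=0,PS=0
  → PROTECTION_VIOLATION  (2 entries read)

Access #3 PA: 0x49BCD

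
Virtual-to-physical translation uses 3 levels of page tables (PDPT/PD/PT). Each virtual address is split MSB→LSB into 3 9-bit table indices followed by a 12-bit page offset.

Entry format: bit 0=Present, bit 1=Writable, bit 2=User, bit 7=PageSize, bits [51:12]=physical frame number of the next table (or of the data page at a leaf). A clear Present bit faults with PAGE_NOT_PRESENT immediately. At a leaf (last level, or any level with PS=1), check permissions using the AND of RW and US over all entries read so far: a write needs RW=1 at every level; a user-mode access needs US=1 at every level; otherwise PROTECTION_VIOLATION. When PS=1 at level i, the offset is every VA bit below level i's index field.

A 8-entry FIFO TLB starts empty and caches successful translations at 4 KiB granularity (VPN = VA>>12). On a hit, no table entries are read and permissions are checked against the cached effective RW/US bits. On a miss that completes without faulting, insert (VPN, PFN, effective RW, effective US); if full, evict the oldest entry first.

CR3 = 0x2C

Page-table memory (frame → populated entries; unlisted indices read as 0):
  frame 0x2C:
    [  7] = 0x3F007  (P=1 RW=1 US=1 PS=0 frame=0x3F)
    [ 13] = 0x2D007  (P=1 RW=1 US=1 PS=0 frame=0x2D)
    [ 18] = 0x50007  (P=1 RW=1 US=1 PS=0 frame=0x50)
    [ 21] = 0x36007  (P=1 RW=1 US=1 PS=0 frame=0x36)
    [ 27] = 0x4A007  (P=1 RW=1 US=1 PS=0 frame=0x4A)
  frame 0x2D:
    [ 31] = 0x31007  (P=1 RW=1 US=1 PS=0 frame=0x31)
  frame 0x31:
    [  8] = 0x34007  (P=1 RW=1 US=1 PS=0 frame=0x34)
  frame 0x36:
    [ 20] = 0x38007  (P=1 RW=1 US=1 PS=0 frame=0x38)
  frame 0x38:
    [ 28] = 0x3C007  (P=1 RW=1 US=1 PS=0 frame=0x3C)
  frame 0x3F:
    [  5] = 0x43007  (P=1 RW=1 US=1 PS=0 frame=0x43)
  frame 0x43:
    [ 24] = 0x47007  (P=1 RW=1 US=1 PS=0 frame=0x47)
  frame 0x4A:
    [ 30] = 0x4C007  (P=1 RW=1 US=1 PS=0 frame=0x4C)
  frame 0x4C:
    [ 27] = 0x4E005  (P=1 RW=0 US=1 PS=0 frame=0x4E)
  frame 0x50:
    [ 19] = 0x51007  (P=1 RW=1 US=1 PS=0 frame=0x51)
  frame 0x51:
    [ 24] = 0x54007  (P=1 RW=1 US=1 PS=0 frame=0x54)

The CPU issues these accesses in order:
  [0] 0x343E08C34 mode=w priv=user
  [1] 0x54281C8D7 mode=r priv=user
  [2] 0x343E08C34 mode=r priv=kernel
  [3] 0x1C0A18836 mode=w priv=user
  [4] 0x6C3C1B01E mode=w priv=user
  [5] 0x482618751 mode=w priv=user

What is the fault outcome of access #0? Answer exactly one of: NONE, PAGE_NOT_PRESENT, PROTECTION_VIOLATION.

Trace:
#0 VA=0x343E08C34 (w,user):
  L0: frame=0x2C idx=13 entry=0x2D007 [P=1 RW=1 US=1 PS=0]
  L1: frame=0x2D idx=31 entry=0x31007 [P=1 RW=1 US=1 PS=0]
  L2: frame=0x31 idx=8 entry=0x34007 [P=1 RW=1 US=1 PS=0]
  ⇒ phys 0x34C34  [3 reads]
#1 VA=0x54281C8D7 (r,user):
  L0: frame=0x2C idx=21 entry=0x36007 [P=1 RW=1 US=1 PS=0]
  L1: frame=0x36 idx=20 entry=0x38007 [P=1 RW=1 US=1 PS=0]
  L2: frame=0x38 idx=28 entry=0x3C007 [P=1 RW=1 US=1 PS=0]
  ⇒ phys 0x3C8D7  [3 reads]
#2 VA=0x343E08C34 (r,kernel):
  TLB hit vpn=0x343E08 → PA=0x34C34
#3 VA=0x1C0A18836 (w,user):
  L0: frame=0x2C idx=7 entry=0x3F007 [P=1 RW=1 US=1 PS=0]
  L1: frame=0x3F idx=5 entry=0x43007 [P=1 RW=1 US=1 PS=0]
  L2: frame=0x43 idx=24 entry=0x47007 [P=1 RW=1 US=1 PS=0]
  ⇒ phys 0x47836  [3 reads]
#4 VA=0x6C3C1B01E (w,user):
  L0: frame=0x2C idx=27 entry=0x4A007 [P=1 RW=1 US=1 PS=0]
  L1: frame=0x4A idx=30 entry=0x4C007 [P=1 RW=1 US=1 PS=0]
  L2: frame=0x4C idx=27 entry=0x4E005 [P=1 RW=0 US=1 PS=0]
  ✗ PROTECTION_VIOLATION  [3 reads]
#5 VA=0x482618751 (w,user):
  L0: frame=0x2C idx=18 entry=0x50007 [P=1 RW=1 US=1 PS=0]
  L1: frame=0x50 idx=19 entry=0x51007 [P=1 RW=1 US=1 PS=0]
  L2: frame=0x51 idx=24 entry=0x54007 [P=1 RW=1 US=1 PS=0]
  ⇒ phys 0x54751  [3 reads]

Access #0 fault: NONE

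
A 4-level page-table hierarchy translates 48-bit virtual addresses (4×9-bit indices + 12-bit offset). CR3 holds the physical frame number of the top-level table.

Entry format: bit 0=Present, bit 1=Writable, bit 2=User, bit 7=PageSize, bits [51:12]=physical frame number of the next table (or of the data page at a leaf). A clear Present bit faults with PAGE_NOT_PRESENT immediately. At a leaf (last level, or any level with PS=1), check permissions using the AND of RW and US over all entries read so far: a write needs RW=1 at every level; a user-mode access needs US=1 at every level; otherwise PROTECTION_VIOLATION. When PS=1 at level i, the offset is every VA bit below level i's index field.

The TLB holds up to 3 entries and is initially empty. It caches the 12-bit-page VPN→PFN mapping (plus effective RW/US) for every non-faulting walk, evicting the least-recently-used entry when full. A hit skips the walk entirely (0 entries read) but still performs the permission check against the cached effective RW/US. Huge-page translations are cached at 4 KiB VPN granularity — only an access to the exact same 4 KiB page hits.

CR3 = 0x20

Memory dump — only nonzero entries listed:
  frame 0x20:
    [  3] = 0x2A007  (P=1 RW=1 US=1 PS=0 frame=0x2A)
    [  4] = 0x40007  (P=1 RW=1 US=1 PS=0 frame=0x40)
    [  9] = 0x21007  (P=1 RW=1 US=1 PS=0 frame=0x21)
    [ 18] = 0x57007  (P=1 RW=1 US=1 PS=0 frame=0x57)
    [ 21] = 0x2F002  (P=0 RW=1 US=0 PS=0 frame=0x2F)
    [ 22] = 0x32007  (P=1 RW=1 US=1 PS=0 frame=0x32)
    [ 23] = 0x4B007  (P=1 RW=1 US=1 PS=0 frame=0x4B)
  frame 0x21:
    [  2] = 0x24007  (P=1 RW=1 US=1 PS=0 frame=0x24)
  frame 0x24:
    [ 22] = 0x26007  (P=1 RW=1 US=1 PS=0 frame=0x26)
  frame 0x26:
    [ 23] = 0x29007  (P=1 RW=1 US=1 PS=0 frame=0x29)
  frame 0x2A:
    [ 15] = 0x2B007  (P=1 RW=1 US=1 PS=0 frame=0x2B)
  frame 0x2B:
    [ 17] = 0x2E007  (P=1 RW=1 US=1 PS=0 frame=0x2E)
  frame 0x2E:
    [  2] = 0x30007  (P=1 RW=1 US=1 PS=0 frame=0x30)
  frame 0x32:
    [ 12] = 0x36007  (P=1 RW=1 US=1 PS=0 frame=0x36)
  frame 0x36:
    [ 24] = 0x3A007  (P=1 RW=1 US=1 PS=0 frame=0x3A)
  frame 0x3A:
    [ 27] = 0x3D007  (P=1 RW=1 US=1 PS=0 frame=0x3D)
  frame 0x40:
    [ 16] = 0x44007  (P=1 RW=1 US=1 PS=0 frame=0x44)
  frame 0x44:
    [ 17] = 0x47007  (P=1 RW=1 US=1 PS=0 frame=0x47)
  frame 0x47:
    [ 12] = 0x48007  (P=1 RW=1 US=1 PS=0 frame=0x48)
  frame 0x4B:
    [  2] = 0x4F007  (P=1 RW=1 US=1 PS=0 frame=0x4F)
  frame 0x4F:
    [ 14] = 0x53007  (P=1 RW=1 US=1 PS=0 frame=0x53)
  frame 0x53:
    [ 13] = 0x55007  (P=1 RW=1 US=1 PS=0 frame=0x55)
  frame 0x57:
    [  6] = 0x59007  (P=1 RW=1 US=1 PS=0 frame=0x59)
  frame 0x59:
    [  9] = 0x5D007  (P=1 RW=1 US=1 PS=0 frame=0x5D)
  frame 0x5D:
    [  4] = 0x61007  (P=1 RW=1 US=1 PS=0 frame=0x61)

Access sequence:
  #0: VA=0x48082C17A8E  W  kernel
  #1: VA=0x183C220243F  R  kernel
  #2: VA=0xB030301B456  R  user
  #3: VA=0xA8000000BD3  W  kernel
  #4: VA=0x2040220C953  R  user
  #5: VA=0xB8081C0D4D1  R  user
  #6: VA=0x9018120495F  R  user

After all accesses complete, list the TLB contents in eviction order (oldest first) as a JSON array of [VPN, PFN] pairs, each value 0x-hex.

Per-access translation:
#0 VA=0x48082C17A8E (w,kernel):
  L0 @0x20[9] → 0x21007  P=1,RW=1,US=1,PS=0
  L1 @0x21[2] → 0x24007  P=1,RW=1,US=1,PS=0
  L2 @0x24[22] → 0x26007  P=1,RW=1,US=1,PS=0
  L3 @0x26[23] → 0x29007  P=1,RW=1,US=1,PS=0
  → PA=0x29A8E  (4 entries read)
#1 VA=0x183C220243F (r,kernel):
  L0 @0x20[3] → 0x2A007  P=1,RW=1,US=1,PS=0
  L1 @0x2A[15] → 0x2B007  P=1,RW=1,US=1,PS=0
  L2 @0x2B[17] → 0x2E007  P=1,RW=1,US=1,PS=0
  L3 @0x2E[2] → 0x30007  P=1,RW=1,US=1,PS=0
  → PA=0x3043F  (4 entries read)
#2 VA=0xB030301B456 (r,user):
  L0 @0x20[22] → 0x32007  P=1,RW=1,US=1,PS=0
  L1 @0x32[12] → 0x36007  P=1,RW=1,US=1,PS=0
  L2 @0x36[24] → 0x3A007  P=1,RW=1,US=1,PS=0
  L3 @0x3A[27] → 0x3D007  P=1,RW=1,US=1,PS=0
  → PA=0x3D456  (4 entries read)
#3 VA=0xA8000000BD3 (w,kernel):
  L0 @0x20[21] → 0x2F002  P=0,RW=1,US=0,PS=0
  ⇒ fault: PAGE_NOT_PRESENT  — 1 lookups
#4 VA=0x2040220C953 (r,user):
  L0 @0x20[4] → 0x40007  P=1,RW=1,US=1,PS=0
  L1 @0x40[16] → 0x44007  P=1,RW=1,US=1,PS=0
  L2 @0x44[17] → 0x47007  P=1,RW=1,US=1,PS=0
  L3 @0x47[12] → 0x48007  P=1,RW=1,US=1,PS=0
  → PA=0x48953  (4 entries read)
#5 VA=0xB8081C0D4D1 (r,user):
  L0 @0x20[23] → 0x4B007  P=1,RW=1,US=1,PS=0
  L1 @0x4B[2] → 0x4F007  P=1,RW=1,US=1,PS=0
  L2 @0x4F[14] → 0x53007  P=1,RW=1,US=1,PS=0
  L3 @0x53[13] → 0x55007  P=1,RW=1,US=1,PS=0
  → PA=0x554D1  (4 entries read)
#6 VA=0x9018120495F (r,user):
  L0 @0x20[18] → 0x57007  P=1,RW=1,US=1,PS=0
  L1 @0x57[6] → 0x59007  P=1,RW=1,US=1,PS=0
  L2 @0x59[9] → 0x5D007  P=1,RW=1,US=1,PS=0
  L3 @0x5D[4] → 0x61007  P=1,RW=1,US=1,PS=0
  → PA=0x6195F  (4 entries read)

TLB: [["0x2040220C", "0x48"], ["0xB8081C0D", "0x55"], ["0x90181204", "0x61"]]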